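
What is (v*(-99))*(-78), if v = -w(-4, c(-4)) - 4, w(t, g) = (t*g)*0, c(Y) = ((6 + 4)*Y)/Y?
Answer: -30888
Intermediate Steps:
c(Y) = 10 (c(Y) = (10*Y)/Y = 10)
w(t, g) = 0 (w(t, g) = (g*t)*0 = 0)
v = -4 (v = -1*0 - 4 = 0 - 4 = -4)
(v*(-99))*(-78) = -4*(-99)*(-78) = 396*(-78) = -30888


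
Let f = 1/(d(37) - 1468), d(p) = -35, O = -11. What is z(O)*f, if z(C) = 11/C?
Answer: 1/1503 ≈ 0.00066534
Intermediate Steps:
f = -1/1503 (f = 1/(-35 - 1468) = 1/(-1503) = -1/1503 ≈ -0.00066534)
z(O)*f = (11/(-11))*(-1/1503) = (11*(-1/11))*(-1/1503) = -1*(-1/1503) = 1/1503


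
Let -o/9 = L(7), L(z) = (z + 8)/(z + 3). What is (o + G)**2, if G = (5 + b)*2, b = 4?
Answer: 81/4 ≈ 20.250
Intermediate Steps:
L(z) = (8 + z)/(3 + z)
o = -27/2 (o = -9*(8 + 7)/(3 + 7) = -9*15/10 = -9*3/2 = -27/2 ≈ -13.500)
G = 18 (G = (5 + 4)*2 = 9*2 = 18)
(o + G)**2 = (-27/2 + 18)**2 = (9/2)**2 = 81/4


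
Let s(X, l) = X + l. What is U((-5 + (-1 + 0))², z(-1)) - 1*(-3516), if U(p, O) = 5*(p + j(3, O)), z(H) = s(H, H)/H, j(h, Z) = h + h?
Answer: 3726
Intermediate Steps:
j(h, Z) = 2*h
z(H) = 2 (z(H) = (H + H)/H = (2*H)/H = 2)
U(p, O) = 30 + 5*p (U(p, O) = 5*(p + 2*3) = 5*(p + 6) = 5*(6 + p) = 30 + 5*p)
U((-5 + (-1 + 0))², z(-1)) - 1*(-3516) = (30 + 5*(-5 + (-1 + 0))²) - 1*(-3516) = (30 + 5*(-5 - 1)²) + 3516 = (30 + 5*(-6)²) + 3516 = (30 + 5*36) + 3516 = (30 + 180) + 3516 = 210 + 3516 = 3726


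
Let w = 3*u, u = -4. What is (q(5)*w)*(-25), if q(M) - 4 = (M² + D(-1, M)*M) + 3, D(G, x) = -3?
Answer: 5100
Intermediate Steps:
w = -12 (w = 3*(-4) = -12)
q(M) = 7 + M² - 3*M (q(M) = 4 + ((M² - 3*M) + 3) = 4 + (3 + M² - 3*M) = 7 + M² - 3*M)
(q(5)*w)*(-25) = ((7 + 5² - 3*5)*(-12))*(-25) = ((7 + 25 - 15)*(-12))*(-25) = (17*(-12))*(-25) = -204*(-25) = 5100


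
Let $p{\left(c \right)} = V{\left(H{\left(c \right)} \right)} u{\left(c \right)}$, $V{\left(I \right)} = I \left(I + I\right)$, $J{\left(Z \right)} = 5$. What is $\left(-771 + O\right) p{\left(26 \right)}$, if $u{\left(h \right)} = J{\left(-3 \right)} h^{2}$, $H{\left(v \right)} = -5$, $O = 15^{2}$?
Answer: $-92274000$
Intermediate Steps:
$O = 225$
$u{\left(h \right)} = 5 h^{2}$
$V{\left(I \right)} = 2 I^{2}$ ($V{\left(I \right)} = I 2 I = 2 I^{2}$)
$p{\left(c \right)} = 250 c^{2}$ ($p{\left(c \right)} = 2 \left(-5\right)^{2} \cdot 5 c^{2} = 2 \cdot 25 \cdot 5 c^{2} = 50 \cdot 5 c^{2} = 250 c^{2}$)
$\left(-771 + O\right) p{\left(26 \right)} = \left(-771 + 225\right) 250 \cdot 26^{2} = - 546 \cdot 250 \cdot 676 = \left(-546\right) 169000 = -92274000$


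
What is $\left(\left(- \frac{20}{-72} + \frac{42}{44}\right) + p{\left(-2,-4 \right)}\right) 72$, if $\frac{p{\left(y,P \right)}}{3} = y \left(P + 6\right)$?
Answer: $- \frac{8528}{11} \approx -775.27$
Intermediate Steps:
$p{\left(y,P \right)} = 3 y \left(6 + P\right)$ ($p{\left(y,P \right)} = 3 y \left(P + 6\right) = 3 y \left(6 + P\right)$)
$\left(\left(- \frac{20}{-72} + \frac{42}{44}\right) + p{\left(-2,-4 \right)}\right) 72 = \left(\left(- \frac{20}{-72} + \frac{42}{44}\right) + 3 \left(-2\right) \left(6 - 4\right)\right) 72 = \left(\left(\left(-20\right) \left(- \frac{1}{72}\right) + 42 \cdot \frac{1}{44}\right) + 3 \left(-2\right) 2\right) 72 = \left(\left(\frac{5}{18} + \frac{21}{22}\right) - 12\right) 72 = \left(\frac{122}{99} - 12\right) 72 = \left(- \frac{1066}{99}\right) 72 = - \frac{8528}{11}$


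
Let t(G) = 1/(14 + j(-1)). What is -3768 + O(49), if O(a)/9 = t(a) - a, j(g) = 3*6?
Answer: -134679/32 ≈ -4208.7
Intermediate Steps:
j(g) = 18
t(G) = 1/32 (t(G) = 1/(14 + 18) = 1/32)
O(a) = 9/32 - 9*a (O(a) = 9*(1/32 - a) = 9/32 - 9*a)
-3768 + O(49) = -3768 + (9/32 - 9*49) = -3768 + (9/32 - 441) = -3768 - 14103/32 = -134679/32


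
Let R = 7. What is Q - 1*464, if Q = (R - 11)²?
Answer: -448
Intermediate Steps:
Q = 16 (Q = (7 - 11)² = (-4)² = 16)
Q - 1*464 = 16 - 1*464 = 16 - 464 = -448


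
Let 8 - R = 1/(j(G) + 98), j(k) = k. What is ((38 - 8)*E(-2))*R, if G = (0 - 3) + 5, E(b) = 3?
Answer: 7191/10 ≈ 719.10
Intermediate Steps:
G = 2 (G = -3 + 5 = 2)
R = 799/100 (R = 8 - 1/(2 + 98) = 8 - 1/100 = 799/100 ≈ 7.9900)
((38 - 8)*E(-2))*R = ((38 - 8)*3)*(799/100) = (30*3)*(799/100) = 90*(799/100) = 7191/10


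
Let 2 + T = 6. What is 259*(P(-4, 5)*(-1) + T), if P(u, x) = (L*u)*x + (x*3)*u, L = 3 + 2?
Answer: 42476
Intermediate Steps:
T = 4 (T = -2 + 6 = 4)
L = 5
P(u, x) = 8*u*x (P(u, x) = (5*u)*x + (x*3)*u = 5*u*x + (3*x)*u = 5*u*x + 3*u*x = 8*u*x)
259*(P(-4, 5)*(-1) + T) = 259*((8*(-4)*5)*(-1) + 4) = 259*(-160*(-1) + 4) = 259*(160 + 4) = 259*164 = 42476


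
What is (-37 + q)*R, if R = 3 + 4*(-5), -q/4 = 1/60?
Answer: 9452/15 ≈ 630.13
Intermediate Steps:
q = -1/15 (q = -4/60 = -4*1/60 = -1/15 ≈ -0.066667)
R = -17 (R = 3 - 20 = -17)
(-37 + q)*R = (-37 - 1/15)*(-17) = -556/15*(-17) = 9452/15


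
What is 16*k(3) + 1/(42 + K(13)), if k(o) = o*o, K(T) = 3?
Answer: 6481/45 ≈ 144.02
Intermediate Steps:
k(o) = o**2
16*k(3) + 1/(42 + K(13)) = 16*3**2 + 1/(42 + 3) = 16*9 + 1/45 = 144 + 1/45 = 6481/45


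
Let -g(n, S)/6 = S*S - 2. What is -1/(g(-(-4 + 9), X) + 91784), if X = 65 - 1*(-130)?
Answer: 1/136354 ≈ 7.3339e-6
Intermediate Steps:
X = 195 (X = 65 + 130 = 195)
g(n, S) = 12 - 6*S**2 (g(n, S) = -6*(S*S - 2) = -6*(S**2 - 2) = -6*(-2 + S**2) = 12 - 6*S**2)
-1/(g(-(-4 + 9), X) + 91784) = -1/((12 - 6*195**2) + 91784) = -1/((12 - 6*38025) + 91784) = -1/((12 - 228150) + 91784) = -1/(-228138 + 91784) = -1/(-136354) = -1*(-1/136354) = 1/136354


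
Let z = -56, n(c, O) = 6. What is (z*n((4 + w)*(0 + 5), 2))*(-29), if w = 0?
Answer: 9744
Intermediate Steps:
(z*n((4 + w)*(0 + 5), 2))*(-29) = -56*6*(-29) = -336*(-29) = 9744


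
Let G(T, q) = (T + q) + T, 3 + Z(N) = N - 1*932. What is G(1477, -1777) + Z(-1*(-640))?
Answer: 882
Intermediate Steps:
Z(N) = -935 + N (Z(N) = -3 + (N - 1*932) = -3 + (N - 932) = -3 + (-932 + N) = -935 + N)
G(T, q) = q + 2*T
G(1477, -1777) + Z(-1*(-640)) = (-1777 + 2*1477) + (-935 - 1*(-640)) = (-1777 + 2954) + (-935 + 640) = 1177 - 295 = 882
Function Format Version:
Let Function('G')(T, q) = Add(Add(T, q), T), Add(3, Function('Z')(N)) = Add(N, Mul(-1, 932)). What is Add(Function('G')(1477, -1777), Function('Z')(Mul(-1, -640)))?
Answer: 882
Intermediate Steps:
Function('Z')(N) = Add(-935, N) (Function('Z')(N) = Add(-3, Add(N, Mul(-1, 932))) = Add(-3, Add(N, -932)) = Add(-3, Add(-932, N)) = Add(-935, N))
Function('G')(T, q) = Add(q, Mul(2, T))
Add(Function('G')(1477, -1777), Function('Z')(Mul(-1, -640))) = Add(Add(-1777, Mul(2, 1477)), Add(-935, Mul(-1, -640))) = Add(Add(-1777, 2954), Add(-935, 640)) = Add(1177, -295) = 882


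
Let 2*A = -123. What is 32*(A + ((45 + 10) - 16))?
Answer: -720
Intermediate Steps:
A = -123/2 (A = (½)*(-123) = -123/2 ≈ -61.500)
32*(A + ((45 + 10) - 16)) = 32*(-123/2 + ((45 + 10) - 16)) = 32*(-123/2 + (55 - 16)) = 32*(-123/2 + 39) = 32*(-45/2) = -720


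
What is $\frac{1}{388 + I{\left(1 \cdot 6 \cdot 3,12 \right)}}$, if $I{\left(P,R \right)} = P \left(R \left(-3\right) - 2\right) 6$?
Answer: $- \frac{1}{3716} \approx -0.00026911$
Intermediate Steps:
$I{\left(P,R \right)} = 6 P \left(-2 - 3 R\right)$ ($I{\left(P,R \right)} = P \left(- 3 R - 2\right) 6 = P \left(-2 - 3 R\right) 6 = 6 P \left(-2 - 3 R\right)$)
$\frac{1}{388 + I{\left(1 \cdot 6 \cdot 3,12 \right)}} = \frac{1}{388 - 6 \cdot 1 \cdot 6 \cdot 3 \left(2 + 3 \cdot 12\right)} = \frac{1}{388 - 6 \cdot 6 \cdot 3 \left(2 + 36\right)} = \frac{1}{388 - 108 \cdot 38} = \frac{1}{388 - 4104} = \frac{1}{-3716} = - \frac{1}{3716}$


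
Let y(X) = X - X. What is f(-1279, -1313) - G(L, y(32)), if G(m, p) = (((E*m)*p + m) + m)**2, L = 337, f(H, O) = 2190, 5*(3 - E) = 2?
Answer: -452086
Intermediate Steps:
E = 13/5 (E = 3 - 1/5*2 = 3 - 2/5 = 13/5 ≈ 2.6000)
y(X) = 0
G(m, p) = (2*m + 13*m*p/5)**2 (G(m, p) = (((13*m/5)*p + m) + m)**2 = ((13*m*p/5 + m) + m)**2 = ((m + 13*m*p/5) + m)**2 = (2*m + 13*m*p/5)**2)
f(-1279, -1313) - G(L, y(32)) = 2190 - 337**2*(10 + 13*0)**2/25 = 2190 - 113569*(10 + 0)**2/25 = 2190 - 113569*10**2/25 = 2190 - 113569*100/25 = 2190 - 1*454276 = 2190 - 454276 = -452086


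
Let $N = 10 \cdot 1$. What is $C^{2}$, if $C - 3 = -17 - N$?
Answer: $576$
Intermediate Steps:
$N = 10$
$C = -24$ ($C = 3 - 27 = -24$)
$C^{2} = \left(-24\right)^{2} = 576$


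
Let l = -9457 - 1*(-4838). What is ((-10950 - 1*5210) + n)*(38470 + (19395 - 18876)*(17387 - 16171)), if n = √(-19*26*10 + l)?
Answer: -10820315840 + 7365314*I*√79 ≈ -1.082e+10 + 6.5464e+7*I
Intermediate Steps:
l = -4619 (l = -9457 + 4838 = -4619)
n = 11*I*√79 (n = √(-19*26*10 - 4619) = √(-494*10 - 4619) = √(-4940 - 4619) = √(-9559) = 11*I*√79 ≈ 97.77*I)
((-10950 - 1*5210) + n)*(38470 + (19395 - 18876)*(17387 - 16171)) = ((-10950 - 1*5210) + 11*I*√79)*(38470 + (19395 - 18876)*(17387 - 16171)) = ((-10950 - 5210) + 11*I*√79)*(38470 + 519*1216) = (-16160 + 11*I*√79)*(38470 + 631104) = (-16160 + 11*I*√79)*669574 = -10820315840 + 7365314*I*√79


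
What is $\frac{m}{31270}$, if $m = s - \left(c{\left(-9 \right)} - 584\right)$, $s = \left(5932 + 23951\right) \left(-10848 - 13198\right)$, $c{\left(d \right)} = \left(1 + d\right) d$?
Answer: $- \frac{359283053}{15635} \approx -22979.0$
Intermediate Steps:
$c{\left(d \right)} = d \left(1 + d\right)$
$s = -718566618$ ($s = 29883 \left(-24046\right) = -718566618$)
$m = -718566106$ ($m = -718566618 - \left(- 9 \left(1 - 9\right) - 584\right) = -718566618 - \left(\left(-9\right) \left(-8\right) - 584\right) = -718566618 - \left(72 - 584\right) = -718566618 - -512 = -718566618 + 512 = -718566106$)
$\frac{m}{31270} = - \frac{718566106}{31270} = \left(-718566106\right) \frac{1}{31270} = - \frac{359283053}{15635}$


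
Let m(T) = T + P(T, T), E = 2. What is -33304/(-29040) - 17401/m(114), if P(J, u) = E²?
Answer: -15668599/107085 ≈ -146.32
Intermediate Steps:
P(J, u) = 4 (P(J, u) = 2² = 4)
m(T) = 4 + T (m(T) = T + 4 = 4 + T)
-33304/(-29040) - 17401/m(114) = -33304/(-29040) - 17401/(4 + 114) = -33304*(-1/29040) - 17401/118 = 4163/3630 - 17401*1/118 = 4163/3630 - 17401/118 = -15668599/107085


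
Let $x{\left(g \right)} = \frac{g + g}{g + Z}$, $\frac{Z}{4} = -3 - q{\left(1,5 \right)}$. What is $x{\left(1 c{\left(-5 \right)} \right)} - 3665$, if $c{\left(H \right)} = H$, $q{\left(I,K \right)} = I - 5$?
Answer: $-3655$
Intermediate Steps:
$q{\left(I,K \right)} = -5 + I$
$Z = 4$ ($Z = 4 \left(-3 - \left(-5 + 1\right)\right) = 4 \left(-3 - -4\right) = 4 \left(-3 + 4\right) = 4 \cdot 1 = 4$)
$x{\left(g \right)} = \frac{2 g}{4 + g}$ ($x{\left(g \right)} = \frac{g + g}{g + 4} = \frac{2 g}{4 + g}$)
$x{\left(1 c{\left(-5 \right)} \right)} - 3665 = \frac{2 \cdot 1 \left(-5\right)}{4 + 1 \left(-5\right)} - 3665 = 2 \left(-5\right) \frac{1}{4 - 5} - 3665 = 2 \left(-5\right) \frac{1}{-1} - 3665 = 2 \left(-5\right) \left(-1\right) - 3665 = 10 - 3665 = -3655$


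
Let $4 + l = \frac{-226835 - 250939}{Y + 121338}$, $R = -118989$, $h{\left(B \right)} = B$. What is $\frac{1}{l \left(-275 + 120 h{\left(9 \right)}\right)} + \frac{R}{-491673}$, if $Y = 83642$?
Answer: $\frac{45494623633}{188140324967} \approx 0.24181$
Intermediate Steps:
$l = - \frac{648847}{102490}$ ($l = -4 + \frac{-226835 - 250939}{83642 + 121338} = -4 - \frac{477774}{204980} = -4 - \frac{238887}{102490} = - \frac{648847}{102490} \approx -6.3308$)
$\frac{1}{l \left(-275 + 120 h{\left(9 \right)}\right)} + \frac{R}{-491673} = \frac{1}{\left(- \frac{648847}{102490}\right) \left(-275 + 120 \cdot 9\right)} - \frac{118989}{-491673} = - \frac{102490}{648847 \left(-275 + 1080\right)} - - \frac{3051}{12607} = - \frac{102490}{648847 \cdot 805} + \frac{3051}{12607} = \left(- \frac{102490}{648847}\right) \frac{1}{805} + \frac{3051}{12607} = - \frac{20498}{104464367} + \frac{3051}{12607} = \frac{45494623633}{188140324967}$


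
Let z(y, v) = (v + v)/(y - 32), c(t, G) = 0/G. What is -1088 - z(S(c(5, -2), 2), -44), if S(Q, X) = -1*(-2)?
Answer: -16364/15 ≈ -1090.9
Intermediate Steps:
c(t, G) = 0
S(Q, X) = 2
z(y, v) = 2*v/(-32 + y) (z(y, v) = (2*v)/(-32 + y) = 2*v/(-32 + y))
-1088 - z(S(c(5, -2), 2), -44) = -1088 - 2*(-44)/(-32 + 2) = -1088 - 2*(-44)/(-30) = -1088 - 2*(-44)*(-1)/30 = -1088 - 1*44/15 = -1088 - 44/15 = -16364/15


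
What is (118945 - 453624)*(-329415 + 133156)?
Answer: 65683765861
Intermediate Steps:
(118945 - 453624)*(-329415 + 133156) = -334679*(-196259) = 65683765861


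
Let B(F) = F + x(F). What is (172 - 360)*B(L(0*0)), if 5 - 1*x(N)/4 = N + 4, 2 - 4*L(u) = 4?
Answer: -1034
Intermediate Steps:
L(u) = -1/2 (L(u) = 1/2 - 1/4*4 = 1/2 - 1 = -1/2)
x(N) = 4 - 4*N (x(N) = 20 - 4*(N + 4) = 20 - 4*(4 + N) = 20 + (-16 - 4*N) = 4 - 4*N)
B(F) = 4 - 3*F (B(F) = F + (4 - 4*F) = 4 - 3*F)
(172 - 360)*B(L(0*0)) = (172 - 360)*(4 - 3*(-1/2)) = -188*(4 + 3/2) = -188*11/2 = -1034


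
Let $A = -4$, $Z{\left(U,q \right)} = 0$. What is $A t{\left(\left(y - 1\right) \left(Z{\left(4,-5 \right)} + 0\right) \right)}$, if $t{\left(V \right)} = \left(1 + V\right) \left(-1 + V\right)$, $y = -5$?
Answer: $4$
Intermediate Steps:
$A t{\left(\left(y - 1\right) \left(Z{\left(4,-5 \right)} + 0\right) \right)} = - 4 \left(-1 + \left(\left(-5 - 1\right) \left(0 + 0\right)\right)^{2}\right) = - 4 \left(-1 + \left(\left(-6\right) 0\right)^{2}\right) = - 4 \left(-1 + 0^{2}\right) = - 4 \left(-1 + 0\right) = \left(-4\right) \left(-1\right) = 4$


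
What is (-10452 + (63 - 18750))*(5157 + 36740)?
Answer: -1220836683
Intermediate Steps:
(-10452 + (63 - 18750))*(5157 + 36740) = (-10452 - 18687)*41897 = -29139*41897 = -1220836683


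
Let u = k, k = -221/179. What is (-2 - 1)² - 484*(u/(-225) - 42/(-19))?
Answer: -813855491/765225 ≈ -1063.6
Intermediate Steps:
k = -221/179 (k = -221*1/179 = -221/179 ≈ -1.2346)
u = -221/179 ≈ -1.2346
(-2 - 1)² - 484*(u/(-225) - 42/(-19)) = (-2 - 1)² - 484*(-221/179/(-225) - 42/(-19)) = (-3)² - 484*(-221/179*(-1/225) - 42*(-1/19)) = 9 - 484*(221/40275 + 42/19) = 9 - 484*1695749/765225 = 9 - 820742516/765225 = -813855491/765225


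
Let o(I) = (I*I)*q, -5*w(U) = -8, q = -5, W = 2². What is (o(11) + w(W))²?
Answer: 9102289/25 ≈ 3.6409e+5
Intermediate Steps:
W = 4
w(U) = 8/5 (w(U) = -⅕*(-8) = 8/5)
o(I) = -5*I² (o(I) = (I*I)*(-5) = I²*(-5) = -5*I²)
(o(11) + w(W))² = (-5*11² + 8/5)² = (-5*121 + 8/5)² = (-605 + 8/5)² = (-3017/5)² = 9102289/25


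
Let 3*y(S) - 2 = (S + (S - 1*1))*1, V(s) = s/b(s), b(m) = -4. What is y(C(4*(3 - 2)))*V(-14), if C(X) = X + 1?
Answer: 77/6 ≈ 12.833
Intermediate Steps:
V(s) = -s/4 (V(s) = s/(-4) = s*(-¼) = -s/4)
C(X) = 1 + X
y(S) = ⅓ + 2*S/3 (y(S) = ⅔ + ((S + (S - 1*1))*1)/3 = ⅔ + ((S + (S - 1))*1)/3 = ⅔ + ((S + (-1 + S))*1)/3 = ⅔ + ((-1 + 2*S)*1)/3 = ⅔ + (-1 + 2*S)/3 = ⅔ + (-⅓ + 2*S/3) = ⅓ + 2*S/3)
y(C(4*(3 - 2)))*V(-14) = (⅓ + 2*(1 + 4*(3 - 2))/3)*(-¼*(-14)) = (⅓ + 2*(1 + 4*1)/3)*(7/2) = (⅓ + 2*(1 + 4)/3)*(7/2) = (⅓ + (⅔)*5)*(7/2) = (⅓ + 10/3)*(7/2) = (11/3)*(7/2) = 77/6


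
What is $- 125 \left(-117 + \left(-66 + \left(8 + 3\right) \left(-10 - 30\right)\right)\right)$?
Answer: $77875$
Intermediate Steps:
$- 125 \left(-117 + \left(-66 + \left(8 + 3\right) \left(-10 - 30\right)\right)\right) = - 125 \left(-117 + \left(-66 + 11 \left(-40\right)\right)\right) = - 125 \left(-117 - 506\right) = \left(-125\right) \left(-623\right) = 77875$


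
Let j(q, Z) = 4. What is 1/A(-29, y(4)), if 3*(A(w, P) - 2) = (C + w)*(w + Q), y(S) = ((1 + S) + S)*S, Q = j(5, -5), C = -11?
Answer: 3/1006 ≈ 0.0029821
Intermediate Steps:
Q = 4
y(S) = S*(1 + 2*S) (y(S) = (1 + 2*S)*S = S*(1 + 2*S))
A(w, P) = 2 + (-11 + w)*(4 + w)/3 (A(w, P) = 2 + ((-11 + w)*(w + 4))/3 = 2 + ((-11 + w)*(4 + w))/3 = 2 + (-11 + w)*(4 + w)/3)
1/A(-29, y(4)) = 1/(-38/3 - 7/3*(-29) + (1/3)*(-29)**2) = 1/(-38/3 + 203/3 + (1/3)*841) = 1/(-38/3 + 203/3 + 841/3) = 1/(1006/3) = 3/1006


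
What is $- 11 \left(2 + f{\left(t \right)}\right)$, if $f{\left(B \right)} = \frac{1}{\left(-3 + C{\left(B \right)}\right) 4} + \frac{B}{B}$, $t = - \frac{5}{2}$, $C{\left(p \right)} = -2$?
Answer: $- \frac{649}{20} \approx -32.45$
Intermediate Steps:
$t = - \frac{5}{2}$ ($t = \left(-5\right) \frac{1}{2} = - \frac{5}{2} \approx -2.5$)
$f{\left(B \right)} = \frac{19}{20}$ ($f{\left(B \right)} = \frac{1}{\left(-3 - 2\right) 4} + \frac{B}{B} = \frac{1}{-5} \cdot \frac{1}{4} + 1 = \left(- \frac{1}{5}\right) \frac{1}{4} + 1 = - \frac{1}{20} + 1 = \frac{19}{20}$)
$- 11 \left(2 + f{\left(t \right)}\right) = - 11 \left(2 + \frac{19}{20}\right) = \left(-11\right) \frac{59}{20} = - \frac{649}{20}$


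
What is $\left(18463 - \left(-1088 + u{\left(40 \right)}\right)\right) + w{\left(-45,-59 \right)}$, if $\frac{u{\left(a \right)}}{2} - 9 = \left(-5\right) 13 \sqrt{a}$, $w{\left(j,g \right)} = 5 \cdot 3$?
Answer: $19548 + 260 \sqrt{10} \approx 20370.0$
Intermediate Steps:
$w{\left(j,g \right)} = 15$
$u{\left(a \right)} = 18 - 130 \sqrt{a}$ ($u{\left(a \right)} = 18 + 2 \left(-5\right) 13 \sqrt{a} = 18 + 2 \left(- 65 \sqrt{a}\right) = 18 - 130 \sqrt{a}$)
$\left(18463 - \left(-1088 + u{\left(40 \right)}\right)\right) + w{\left(-45,-59 \right)} = \left(18463 + \left(1088 - \left(18 - 130 \sqrt{40}\right)\right)\right) + 15 = \left(18463 + \left(1088 - \left(18 - 130 \cdot 2 \sqrt{10}\right)\right)\right) + 15 = \left(18463 + \left(1088 - \left(18 - 260 \sqrt{10}\right)\right)\right) + 15 = \left(18463 + \left(1070 + 260 \sqrt{10}\right)\right) + 15 = \left(19533 + 260 \sqrt{10}\right) + 15 = 19548 + 260 \sqrt{10}$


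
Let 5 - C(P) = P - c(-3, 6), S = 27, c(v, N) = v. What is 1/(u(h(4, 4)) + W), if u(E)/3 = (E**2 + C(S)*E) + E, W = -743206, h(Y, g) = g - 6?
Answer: -1/743050 ≈ -1.3458e-6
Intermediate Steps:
h(Y, g) = -6 + g
C(P) = 2 - P (C(P) = 5 - (P - 1*(-3)) = 5 - (P + 3) = 5 - (3 + P) = 5 + (-3 - P) = 2 - P)
u(E) = -72*E + 3*E**2 (u(E) = 3*((E**2 + (2 - 1*27)*E) + E) = 3*((E**2 + (2 - 27)*E) + E) = 3*((E**2 - 25*E) + E) = 3*(E**2 - 24*E) = -72*E + 3*E**2)
1/(u(h(4, 4)) + W) = 1/(3*(-6 + 4)*(-24 + (-6 + 4)) - 743206) = 1/(3*(-2)*(-24 - 2) - 743206) = 1/(3*(-2)*(-26) - 743206) = 1/(156 - 743206) = 1/(-743050) = -1/743050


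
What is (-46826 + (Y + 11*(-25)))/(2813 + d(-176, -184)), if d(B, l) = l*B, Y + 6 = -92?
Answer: -47199/35197 ≈ -1.3410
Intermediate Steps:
Y = -98 (Y = -6 - 92 = -98)
d(B, l) = B*l
(-46826 + (Y + 11*(-25)))/(2813 + d(-176, -184)) = (-46826 + (-98 + 11*(-25)))/(2813 - 176*(-184)) = (-46826 + (-98 - 275))/(2813 + 32384) = (-46826 - 373)/35197 = -47199*1/35197 = -47199/35197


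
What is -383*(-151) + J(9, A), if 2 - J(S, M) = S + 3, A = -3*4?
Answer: 57823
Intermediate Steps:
A = -12
J(S, M) = -1 - S (J(S, M) = 2 - (S + 3) = 2 - (3 + S) = 2 + (-3 - S) = -1 - S)
-383*(-151) + J(9, A) = -383*(-151) + (-1 - 1*9) = 57833 + (-1 - 9) = 57833 - 10 = 57823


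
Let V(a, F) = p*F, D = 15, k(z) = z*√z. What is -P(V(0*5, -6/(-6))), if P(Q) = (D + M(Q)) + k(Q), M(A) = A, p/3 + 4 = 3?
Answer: -12 + 3*I*√3 ≈ -12.0 + 5.1962*I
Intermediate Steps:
p = -3 (p = -12 + 3*3 = -12 + 9 = -3)
k(z) = z^(3/2)
V(a, F) = -3*F
P(Q) = 15 + Q + Q^(3/2) (P(Q) = (15 + Q) + Q^(3/2) = 15 + Q + Q^(3/2))
-P(V(0*5, -6/(-6))) = -(15 - (-18)/(-6) + (-(-18)/(-6))^(3/2)) = -(15 - (-18)*(-1)/6 + (-(-18)*(-1)/6)^(3/2)) = -(15 - 3*1 + (-3*1)^(3/2)) = -(15 - 3 + (-3)^(3/2)) = -(15 - 3 - 3*I*√3) = -(12 - 3*I*√3) = -12 + 3*I*√3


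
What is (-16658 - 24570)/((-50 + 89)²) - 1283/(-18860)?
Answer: -775608637/28686060 ≈ -27.038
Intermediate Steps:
(-16658 - 24570)/((-50 + 89)²) - 1283/(-18860) = -41228/(39²) - 1283*(-1/18860) = -41228/1521 + 1283/18860 = -775608637/28686060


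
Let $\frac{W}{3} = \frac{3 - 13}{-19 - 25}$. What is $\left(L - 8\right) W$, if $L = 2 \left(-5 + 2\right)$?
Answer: $- \frac{105}{11} \approx -9.5455$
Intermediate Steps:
$L = -6$ ($L = 2 \left(-3\right) = -6$)
$W = \frac{15}{22}$ ($W = 3 \frac{3 - 13}{-19 - 25} = 3 \left(- \frac{10}{-44}\right) = 3 \left(\left(-10\right) \left(- \frac{1}{44}\right)\right) = 3 \cdot \frac{5}{22} = \frac{15}{22} \approx 0.68182$)
$\left(L - 8\right) W = \left(-6 - 8\right) \frac{15}{22} = \left(-14\right) \frac{15}{22} = - \frac{105}{11}$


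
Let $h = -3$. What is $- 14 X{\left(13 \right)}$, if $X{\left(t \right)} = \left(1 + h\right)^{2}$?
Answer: $-56$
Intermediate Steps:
$X{\left(t \right)} = 4$ ($X{\left(t \right)} = \left(1 - 3\right)^{2} = \left(-2\right)^{2} = 4$)
$- 14 X{\left(13 \right)} = \left(-14\right) 4 = -56$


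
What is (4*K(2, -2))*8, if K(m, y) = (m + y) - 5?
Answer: -160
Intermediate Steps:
K(m, y) = -5 + m + y
(4*K(2, -2))*8 = (4*(-5 + 2 - 2))*8 = (4*(-5))*8 = -20*8 = -160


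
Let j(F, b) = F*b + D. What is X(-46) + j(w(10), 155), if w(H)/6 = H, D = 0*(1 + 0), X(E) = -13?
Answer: 9287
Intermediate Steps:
D = 0 (D = 0*1 = 0)
w(H) = 6*H
j(F, b) = F*b (j(F, b) = F*b + 0 = F*b)
X(-46) + j(w(10), 155) = -13 + (6*10)*155 = -13 + 60*155 = -13 + 9300 = 9287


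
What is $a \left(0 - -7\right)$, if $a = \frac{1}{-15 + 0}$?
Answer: $- \frac{7}{15} \approx -0.46667$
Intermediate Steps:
$a = - \frac{1}{15}$ ($a = \frac{1}{-15} = - \frac{1}{15} \approx -0.066667$)
$a \left(0 - -7\right) = - \frac{0 - -7}{15} = - \frac{0 + 7}{15} = \left(- \frac{1}{15}\right) 7 = - \frac{7}{15}$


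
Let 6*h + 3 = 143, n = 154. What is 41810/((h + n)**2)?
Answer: 188145/141512 ≈ 1.3295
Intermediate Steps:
h = 70/3 (h = -1/2 + (1/6)*143 = -1/2 + 143/6 = 70/3 ≈ 23.333)
41810/((h + n)**2) = 41810/((70/3 + 154)**2) = 41810/((532/3)**2) = 41810/(283024/9) = 41810*(9/283024) = 188145/141512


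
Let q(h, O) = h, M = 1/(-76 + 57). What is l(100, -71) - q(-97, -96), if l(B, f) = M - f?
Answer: 3191/19 ≈ 167.95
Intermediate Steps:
M = -1/19 (M = 1/(-19) = -1/19 ≈ -0.052632)
l(B, f) = -1/19 - f
l(100, -71) - q(-97, -96) = (-1/19 - 1*(-71)) - 1*(-97) = (-1/19 + 71) + 97 = 1348/19 + 97 = 3191/19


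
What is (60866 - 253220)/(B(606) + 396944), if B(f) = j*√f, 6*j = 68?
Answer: -28632662316/59086672987 + 1635009*√606/118173345974 ≈ -0.48425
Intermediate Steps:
j = 34/3 (j = (⅙)*68 = 34/3 ≈ 11.333)
B(f) = 34*√f/3
(60866 - 253220)/(B(606) + 396944) = (60866 - 253220)/(34*√606/3 + 396944) = -192354/(396944 + 34*√606/3)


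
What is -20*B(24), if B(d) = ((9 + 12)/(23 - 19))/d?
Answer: -35/8 ≈ -4.3750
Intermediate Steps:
B(d) = 21/(4*d) (B(d) = (21/4)/d = (21*(¼))/d = 21/(4*d))
-20*B(24) = -105/24 = -20*7/32 = -35/8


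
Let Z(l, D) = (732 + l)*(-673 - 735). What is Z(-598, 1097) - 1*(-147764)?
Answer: -40908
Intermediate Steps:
Z(l, D) = -1030656 - 1408*l (Z(l, D) = (732 + l)*(-1408) = -1030656 - 1408*l)
Z(-598, 1097) - 1*(-147764) = (-1030656 - 1408*(-598)) - 1*(-147764) = (-1030656 + 841984) + 147764 = -188672 + 147764 = -40908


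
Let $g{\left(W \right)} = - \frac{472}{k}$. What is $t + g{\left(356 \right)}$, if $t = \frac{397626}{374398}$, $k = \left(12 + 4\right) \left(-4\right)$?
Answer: $\frac{12635245}{1497592} \approx 8.437$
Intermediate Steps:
$k = -64$ ($k = 16 \left(-4\right) = -64$)
$t = \frac{198813}{187199}$ ($t = 397626 \cdot \frac{1}{374398} = \frac{198813}{187199} \approx 1.062$)
$g{\left(W \right)} = \frac{59}{8}$ ($g{\left(W \right)} = - \frac{472}{-64} = \left(-472\right) \left(- \frac{1}{64}\right) = \frac{59}{8}$)
$t + g{\left(356 \right)} = \frac{198813}{187199} + \frac{59}{8} = \frac{12635245}{1497592}$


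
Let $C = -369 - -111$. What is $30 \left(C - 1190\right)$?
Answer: $-43440$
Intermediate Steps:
$C = -258$ ($C = -369 + 111 = -258$)
$30 \left(C - 1190\right) = 30 \left(-258 - 1190\right) = 30 \left(-1448\right) = -43440$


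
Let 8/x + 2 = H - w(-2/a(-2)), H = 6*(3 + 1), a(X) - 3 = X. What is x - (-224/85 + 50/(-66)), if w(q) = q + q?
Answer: 134941/36465 ≈ 3.7006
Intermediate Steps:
a(X) = 3 + X
w(q) = 2*q
H = 24 (H = 6*4 = 24)
x = 4/13 (x = 8/(-2 + (24 - 2*(-2/(3 - 2)))) = 8/(-2 + (24 - 2*(-2/1))) = 8/(-2 + (24 - 2*(-2*1))) = 8/(-2 + (24 - 2*(-2))) = 8/(-2 + (24 - 1*(-4))) = 8/(-2 + (24 + 4)) = 8/(-2 + 28) = 8/26 = 8*(1/26) = 4/13 ≈ 0.30769)
x - (-224/85 + 50/(-66)) = 4/13 - (-224/85 + 50/(-66)) = 4/13 - (-224*1/85 + 50*(-1/66)) = 4/13 - (-224/85 - 25/33) = 4/13 - 1*(-9517/2805) = 4/13 + 9517/2805 = 134941/36465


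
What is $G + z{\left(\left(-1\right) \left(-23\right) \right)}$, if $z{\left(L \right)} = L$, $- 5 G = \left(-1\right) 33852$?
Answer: $\frac{33967}{5} \approx 6793.4$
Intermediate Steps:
$G = \frac{33852}{5}$ ($G = - \frac{\left(-1\right) 33852}{5} = \left(- \frac{1}{5}\right) \left(-33852\right) = \frac{33852}{5} \approx 6770.4$)
$G + z{\left(\left(-1\right) \left(-23\right) \right)} = \frac{33852}{5} - -23 = \frac{33852}{5} + 23 = \frac{33967}{5}$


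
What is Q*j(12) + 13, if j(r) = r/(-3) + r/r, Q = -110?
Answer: 343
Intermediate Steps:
j(r) = 1 - r/3 (j(r) = r*(-⅓) + 1 = -r/3 + 1 = 1 - r/3)
Q*j(12) + 13 = -110*(1 - ⅓*12) + 13 = -110*(1 - 4) + 13 = -110*(-3) + 13 = 330 + 13 = 343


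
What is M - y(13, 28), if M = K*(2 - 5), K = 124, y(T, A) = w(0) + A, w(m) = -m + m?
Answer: -400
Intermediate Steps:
w(m) = 0
y(T, A) = A (y(T, A) = 0 + A = A)
M = -372 (M = 124*(2 - 5) = 124*(-3) = -372)
M - y(13, 28) = -372 - 1*28 = -372 - 28 = -400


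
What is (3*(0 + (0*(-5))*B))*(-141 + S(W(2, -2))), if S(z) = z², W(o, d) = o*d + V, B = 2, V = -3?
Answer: 0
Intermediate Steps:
W(o, d) = -3 + d*o (W(o, d) = o*d - 3 = d*o - 3 = -3 + d*o)
(3*(0 + (0*(-5))*B))*(-141 + S(W(2, -2))) = (3*(0 + (0*(-5))*2))*(-141 + (-3 - 2*2)²) = (3*(0 + 0*2))*(-141 + (-3 - 4)²) = (3*(0 + 0))*(-141 + (-7)²) = (3*0)*(-141 + 49) = 0*(-92) = 0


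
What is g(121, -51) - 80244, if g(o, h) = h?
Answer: -80295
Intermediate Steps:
g(121, -51) - 80244 = -51 - 80244 = -80295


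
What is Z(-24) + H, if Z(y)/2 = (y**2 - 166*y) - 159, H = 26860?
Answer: 35662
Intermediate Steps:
Z(y) = -318 - 332*y + 2*y**2 (Z(y) = 2*((y**2 - 166*y) - 159) = 2*(-159 + y**2 - 166*y) = -318 - 332*y + 2*y**2)
Z(-24) + H = (-318 - 332*(-24) + 2*(-24)**2) + 26860 = (-318 + 7968 + 2*576) + 26860 = (-318 + 7968 + 1152) + 26860 = 8802 + 26860 = 35662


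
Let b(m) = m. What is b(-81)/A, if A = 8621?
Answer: -81/8621 ≈ -0.0093957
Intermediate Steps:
b(-81)/A = -81/8621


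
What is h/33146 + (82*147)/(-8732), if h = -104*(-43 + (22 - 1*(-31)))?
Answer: -102155791/72357718 ≈ -1.4118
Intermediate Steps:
h = -1040 (h = -104*(-43 + (22 + 31)) = -104*(-43 + 53) = -104*10 = -1040)
h/33146 + (82*147)/(-8732) = -1040/33146 + (82*147)/(-8732) = -1040*1/33146 + 12054*(-1/8732) = -520/16573 - 6027/4366 = -102155791/72357718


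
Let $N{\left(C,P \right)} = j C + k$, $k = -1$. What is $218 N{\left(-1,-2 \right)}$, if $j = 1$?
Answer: $-436$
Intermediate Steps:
$N{\left(C,P \right)} = -1 + C$ ($N{\left(C,P \right)} = 1 C - 1 = C - 1 = -1 + C$)
$218 N{\left(-1,-2 \right)} = 218 \left(-1 - 1\right) = 218 \left(-2\right) = -436$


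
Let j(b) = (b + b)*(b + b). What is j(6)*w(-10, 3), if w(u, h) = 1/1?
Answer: 144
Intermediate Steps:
j(b) = 4*b² (j(b) = (2*b)*(2*b) = 4*b²)
w(u, h) = 1
j(6)*w(-10, 3) = (4*6²)*1 = (4*36)*1 = 144*1 = 144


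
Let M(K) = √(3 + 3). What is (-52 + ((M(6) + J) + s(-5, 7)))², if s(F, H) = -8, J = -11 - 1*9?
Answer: (80 - √6)² ≈ 6014.1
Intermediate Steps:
J = -20 (J = -11 - 9 = -20)
M(K) = √6
(-52 + ((M(6) + J) + s(-5, 7)))² = (-52 + ((√6 - 20) - 8))² = (-52 + ((-20 + √6) - 8))² = (-52 + (-28 + √6))² = (-80 + √6)²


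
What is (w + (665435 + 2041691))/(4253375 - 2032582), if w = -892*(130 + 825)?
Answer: 1855266/2220793 ≈ 0.83541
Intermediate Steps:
w = -851860 (w = -892*955 = -851860)
(w + (665435 + 2041691))/(4253375 - 2032582) = (-851860 + (665435 + 2041691))/(4253375 - 2032582) = (-851860 + 2707126)/2220793 = 1855266*(1/2220793) = 1855266/2220793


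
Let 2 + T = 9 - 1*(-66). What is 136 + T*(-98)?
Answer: -7018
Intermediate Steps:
T = 73 (T = -2 + (9 - 1*(-66)) = -2 + (9 + 66) = -2 + 75 = 73)
136 + T*(-98) = 136 + 73*(-98) = 136 - 7154 = -7018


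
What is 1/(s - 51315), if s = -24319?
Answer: -1/75634 ≈ -1.3222e-5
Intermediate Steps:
1/(s - 51315) = 1/(-24319 - 51315) = 1/(-75634) = -1/75634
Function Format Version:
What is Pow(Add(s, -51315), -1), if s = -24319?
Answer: Rational(-1, 75634) ≈ -1.3222e-5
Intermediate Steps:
Pow(Add(s, -51315), -1) = Pow(Add(-24319, -51315), -1) = Pow(-75634, -1) = Rational(-1, 75634)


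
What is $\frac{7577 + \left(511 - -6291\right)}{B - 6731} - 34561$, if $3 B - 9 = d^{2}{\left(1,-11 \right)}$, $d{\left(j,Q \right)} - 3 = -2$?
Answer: $- \frac{697587800}{20183} \approx -34563.0$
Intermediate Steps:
$d{\left(j,Q \right)} = 1$ ($d{\left(j,Q \right)} = 3 - 2 = 1$)
$B = \frac{10}{3}$ ($B = 3 + \frac{1^{2}}{3} = 3 + \frac{1}{3} \cdot 1 = 3 + \frac{1}{3} = \frac{10}{3} \approx 3.3333$)
$\frac{7577 + \left(511 - -6291\right)}{B - 6731} - 34561 = \frac{7577 + \left(511 - -6291\right)}{\frac{10}{3} - 6731} - 34561 = \frac{7577 + \left(511 + 6291\right)}{\frac{10}{3} - 6731} - 34561 = \frac{7577 + 6802}{- \frac{20183}{3}} - 34561 = 14379 \left(- \frac{3}{20183}\right) - 34561 = - \frac{43137}{20183} - 34561 = - \frac{697587800}{20183}$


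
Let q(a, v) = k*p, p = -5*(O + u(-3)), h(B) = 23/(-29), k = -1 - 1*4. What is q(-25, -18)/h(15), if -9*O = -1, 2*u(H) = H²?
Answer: -60175/414 ≈ -145.35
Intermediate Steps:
k = -5 (k = -1 - 4 = -5)
u(H) = H²/2
O = ⅑ (O = -⅑*(-1) = ⅑ ≈ 0.11111)
h(B) = -23/29 (h(B) = 23*(-1/29) = -23/29)
p = -415/18 (p = -5*(⅑ + (½)*(-3)²) = -5*(⅑ + (½)*9) = -5*(⅑ + 9/2) = -5*83/18 = -415/18 ≈ -23.056)
q(a, v) = 2075/18 (q(a, v) = -5*(-415/18) = 2075/18)
q(-25, -18)/h(15) = 2075/(18*(-23/29)) = (2075/18)*(-29/23) = -60175/414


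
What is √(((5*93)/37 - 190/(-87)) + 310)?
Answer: 5*√134602485/3219 ≈ 18.021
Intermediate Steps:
√(((5*93)/37 - 190/(-87)) + 310) = √((465*(1/37) - 190*(-1/87)) + 310) = √((465/37 + 190/87) + 310) = √(47485/3219 + 310) = √(1045375/3219) = 5*√134602485/3219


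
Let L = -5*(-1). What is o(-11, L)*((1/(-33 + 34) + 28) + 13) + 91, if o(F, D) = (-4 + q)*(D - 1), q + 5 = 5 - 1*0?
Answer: -581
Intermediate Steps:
q = 0 (q = -5 + (5 - 1*0) = -5 + (5 + 0) = -5 + 5 = 0)
L = 5
o(F, D) = 4 - 4*D (o(F, D) = (-4 + 0)*(D - 1) = -4*(-1 + D) = 4 - 4*D)
o(-11, L)*((1/(-33 + 34) + 28) + 13) + 91 = (4 - 4*5)*((1/(-33 + 34) + 28) + 13) + 91 = (4 - 20)*((1/1 + 28) + 13) + 91 = -16*((1 + 28) + 13) + 91 = -16*(29 + 13) + 91 = -16*42 + 91 = -672 + 91 = -581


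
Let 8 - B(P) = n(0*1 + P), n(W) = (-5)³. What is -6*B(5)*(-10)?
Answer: 7980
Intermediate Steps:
n(W) = -125
B(P) = 133 (B(P) = 8 - 1*(-125) = 8 + 125 = 133)
-6*B(5)*(-10) = -6*133*(-10) = -798*(-10) = 7980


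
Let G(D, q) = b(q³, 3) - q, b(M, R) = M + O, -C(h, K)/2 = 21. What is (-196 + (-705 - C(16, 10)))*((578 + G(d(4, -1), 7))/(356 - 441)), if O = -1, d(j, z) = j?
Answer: 784267/85 ≈ 9226.7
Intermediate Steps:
C(h, K) = -42 (C(h, K) = -2*21 = -42)
b(M, R) = -1 + M (b(M, R) = M - 1 = -1 + M)
G(D, q) = -1 + q³ - q (G(D, q) = (-1 + q³) - q = -1 + q³ - q)
(-196 + (-705 - C(16, 10)))*((578 + G(d(4, -1), 7))/(356 - 441)) = (-196 + (-705 - 1*(-42)))*((578 + (-1 + 7³ - 1*7))/(356 - 441)) = (-196 + (-705 + 42))*((578 + (-1 + 343 - 7))/(-85)) = (-196 - 663)*((578 + 335)*(-1/85)) = -784267*(-1)/85 = -859*(-913/85) = 784267/85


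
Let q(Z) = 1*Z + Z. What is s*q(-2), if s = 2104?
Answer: -8416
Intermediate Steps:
q(Z) = 2*Z (q(Z) = Z + Z = 2*Z)
s*q(-2) = 2104*(2*(-2)) = 2104*(-4) = -8416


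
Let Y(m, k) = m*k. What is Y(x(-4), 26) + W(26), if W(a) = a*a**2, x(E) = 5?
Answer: 17706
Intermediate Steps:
Y(m, k) = k*m
W(a) = a**3
Y(x(-4), 26) + W(26) = 26*5 + 26**3 = 130 + 17576 = 17706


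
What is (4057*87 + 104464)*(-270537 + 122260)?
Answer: -67825310171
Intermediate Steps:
(4057*87 + 104464)*(-270537 + 122260) = (352959 + 104464)*(-148277) = 457423*(-148277) = -67825310171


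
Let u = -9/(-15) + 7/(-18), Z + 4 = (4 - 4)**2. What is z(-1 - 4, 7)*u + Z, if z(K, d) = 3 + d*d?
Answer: 314/45 ≈ 6.9778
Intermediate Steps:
z(K, d) = 3 + d**2
Z = -4 (Z = -4 + (4 - 4)**2 = -4 + 0**2 = -4 + 0 = -4)
u = 19/90 (u = -9*(-1/15) + 7*(-1/18) = 3/5 - 7/18 = 19/90 ≈ 0.21111)
z(-1 - 4, 7)*u + Z = (3 + 7**2)*(19/90) - 4 = (3 + 49)*(19/90) - 4 = 52*(19/90) - 4 = 494/45 - 4 = 314/45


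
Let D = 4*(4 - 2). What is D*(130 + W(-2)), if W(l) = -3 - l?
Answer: 1032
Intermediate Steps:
D = 8 (D = 4*2 = 8)
D*(130 + W(-2)) = 8*(130 + (-3 - 1*(-2))) = 8*(130 + (-3 + 2)) = 8*(130 - 1) = 8*129 = 1032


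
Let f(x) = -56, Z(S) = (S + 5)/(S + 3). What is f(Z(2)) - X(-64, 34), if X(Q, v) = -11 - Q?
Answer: -109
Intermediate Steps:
Z(S) = (5 + S)/(3 + S)
f(Z(2)) - X(-64, 34) = -56 - (-11 - 1*(-64)) = -56 - (-11 + 64) = -56 - 1*53 = -56 - 53 = -109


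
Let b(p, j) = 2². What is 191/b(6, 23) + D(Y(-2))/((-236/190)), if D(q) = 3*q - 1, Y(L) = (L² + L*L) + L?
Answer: 8039/236 ≈ 34.064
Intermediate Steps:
b(p, j) = 4
Y(L) = L + 2*L² (Y(L) = (L² + L²) + L = 2*L² + L = L + 2*L²)
D(q) = -1 + 3*q
191/b(6, 23) + D(Y(-2))/((-236/190)) = 191/4 + (-1 + 3*(-2*(1 + 2*(-2))))/((-236/190)) = 191*(¼) + (-1 + 3*(-2*(1 - 4)))/((-236*1/190)) = 191/4 + (-1 + 3*(-2*(-3)))/(-118/95) = 191/4 + (-1 + 3*6)*(-95/118) = 191/4 + (-1 + 18)*(-95/118) = 191/4 + 17*(-95/118) = 191/4 - 1615/118 = 8039/236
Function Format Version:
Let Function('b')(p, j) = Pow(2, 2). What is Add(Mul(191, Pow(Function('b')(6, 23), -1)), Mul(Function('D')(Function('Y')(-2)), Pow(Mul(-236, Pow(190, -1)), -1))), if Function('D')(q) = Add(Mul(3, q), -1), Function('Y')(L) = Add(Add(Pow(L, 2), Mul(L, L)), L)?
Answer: Rational(8039, 236) ≈ 34.064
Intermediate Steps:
Function('b')(p, j) = 4
Function('Y')(L) = Add(L, Mul(2, Pow(L, 2))) (Function('Y')(L) = Add(Add(Pow(L, 2), Pow(L, 2)), L) = Add(Mul(2, Pow(L, 2)), L) = Add(L, Mul(2, Pow(L, 2))))
Function('D')(q) = Add(-1, Mul(3, q))
Add(Mul(191, Pow(Function('b')(6, 23), -1)), Mul(Function('D')(Function('Y')(-2)), Pow(Mul(-236, Pow(190, -1)), -1))) = Add(Mul(191, Pow(4, -1)), Mul(Add(-1, Mul(3, Mul(-2, Add(1, Mul(2, -2))))), Pow(Mul(-236, Pow(190, -1)), -1))) = Add(Mul(191, Rational(1, 4)), Mul(Add(-1, Mul(3, Mul(-2, Add(1, -4)))), Pow(Mul(-236, Rational(1, 190)), -1))) = Add(Rational(191, 4), Mul(Add(-1, Mul(3, Mul(-2, -3))), Pow(Rational(-118, 95), -1))) = Add(Rational(191, 4), Mul(Add(-1, Mul(3, 6)), Rational(-95, 118))) = Add(Rational(191, 4), Mul(Add(-1, 18), Rational(-95, 118))) = Add(Rational(191, 4), Mul(17, Rational(-95, 118))) = Add(Rational(191, 4), Rational(-1615, 118)) = Rational(8039, 236)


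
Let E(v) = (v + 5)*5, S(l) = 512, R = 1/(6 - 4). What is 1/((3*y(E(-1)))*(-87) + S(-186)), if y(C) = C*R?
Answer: -1/2098 ≈ -0.00047664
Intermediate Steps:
R = ½ (R = 1/2 = ½ ≈ 0.50000)
E(v) = 25 + 5*v (E(v) = (5 + v)*5 = 25 + 5*v)
y(C) = C/2 (y(C) = C*(½) = C/2)
1/((3*y(E(-1)))*(-87) + S(-186)) = 1/((3*((25 + 5*(-1))/2))*(-87) + 512) = 1/((3*((25 - 5)/2))*(-87) + 512) = 1/((3*((½)*20))*(-87) + 512) = 1/((3*10)*(-87) + 512) = 1/(30*(-87) + 512) = 1/(-2610 + 512) = 1/(-2098) = -1/2098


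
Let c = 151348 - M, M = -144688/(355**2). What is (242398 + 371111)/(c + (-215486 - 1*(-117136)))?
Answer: 77317471725/6679217638 ≈ 11.576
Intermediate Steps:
M = -144688/126025 ≈ -1.1481
c = 19073776388/126025 (c = 151348 - 1*(-144688/126025) = 151348 + 144688/126025 = 19073776388/126025 ≈ 1.5135e+5)
(242398 + 371111)/(c + (-215486 - 1*(-117136))) = (242398 + 371111)/(19073776388/126025 + (-215486 - 1*(-117136))) = 613509/(19073776388/126025 + (-215486 + 117136)) = 613509/(19073776388/126025 - 98350) = 613509/(6679217638/126025) = 613509*(126025/6679217638) = 77317471725/6679217638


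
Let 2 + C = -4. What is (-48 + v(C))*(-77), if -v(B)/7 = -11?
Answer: -2233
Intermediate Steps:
C = -6 (C = -2 - 4 = -6)
v(B) = 77 (v(B) = -7*(-11) = 77)
(-48 + v(C))*(-77) = (-48 + 77)*(-77) = 29*(-77) = -2233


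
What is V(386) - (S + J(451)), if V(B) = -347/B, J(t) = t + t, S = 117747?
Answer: -45798861/386 ≈ -1.1865e+5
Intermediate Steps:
J(t) = 2*t
V(386) - (S + J(451)) = -347/386 - (117747 + 2*451) = -347*1/386 - (117747 + 902) = -347/386 - 1*118649 = -347/386 - 118649 = -45798861/386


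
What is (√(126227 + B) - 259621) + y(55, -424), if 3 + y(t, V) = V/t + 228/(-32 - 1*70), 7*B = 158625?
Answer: -242757738/935 + √7295498/7 ≈ -2.5925e+5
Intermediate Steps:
B = 158625/7 (B = (⅐)*158625 = 158625/7 ≈ 22661.)
y(t, V) = -89/17 + V/t (y(t, V) = -3 + (V/t + 228/(-32 - 1*70)) = -3 + (V/t + 228/(-32 - 70)) = -3 + (V/t + 228/(-102)) = -3 + (V/t + 228*(-1/102)) = -3 + (V/t - 38/17) = -3 + (-38/17 + V/t) = -89/17 + V/t)
(√(126227 + B) - 259621) + y(55, -424) = (√(126227 + 158625/7) - 259621) + (-89/17 - 424/55) = (√(1042214/7) - 259621) + (-89/17 - 424*1/55) = (√7295498/7 - 259621) + (-89/17 - 424/55) = (-259621 + √7295498/7) - 12103/935 = -242757738/935 + √7295498/7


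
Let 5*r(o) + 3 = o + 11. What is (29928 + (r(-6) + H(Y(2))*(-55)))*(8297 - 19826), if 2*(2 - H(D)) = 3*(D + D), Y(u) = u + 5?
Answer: -1785461643/5 ≈ -3.5709e+8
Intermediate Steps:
Y(u) = 5 + u
r(o) = 8/5 + o/5 (r(o) = -3/5 + (o + 11)/5 = -3/5 + (11 + o)/5 = -3/5 + (11/5 + o/5) = 8/5 + o/5)
H(D) = 2 - 3*D (H(D) = 2 - 3*(D + D)/2 = 2 - 3*2*D/2 = 2 - 3*D)
(29928 + (r(-6) + H(Y(2))*(-55)))*(8297 - 19826) = (29928 + ((8/5 + (1/5)*(-6)) + (2 - 3*(5 + 2))*(-55)))*(8297 - 19826) = (29928 + ((8/5 - 6/5) + (2 - 3*7)*(-55)))*(-11529) = (29928 + (2/5 + (2 - 21)*(-55)))*(-11529) = (29928 + (2/5 - 19*(-55)))*(-11529) = (29928 + (2/5 + 1045))*(-11529) = (29928 + 5227/5)*(-11529) = (154867/5)*(-11529) = -1785461643/5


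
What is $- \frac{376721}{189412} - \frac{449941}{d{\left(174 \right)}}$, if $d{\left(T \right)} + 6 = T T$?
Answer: $- \frac{48313784681}{2866750620} \approx -16.853$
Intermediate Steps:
$d{\left(T \right)} = -6 + T^{2}$ ($d{\left(T \right)} = -6 + T T = -6 + T^{2}$)
$- \frac{376721}{189412} - \frac{449941}{d{\left(174 \right)}} = - \frac{376721}{189412} - \frac{449941}{-6 + 174^{2}} = \left(-376721\right) \frac{1}{189412} - \frac{449941}{-6 + 30276} = - \frac{376721}{189412} - \frac{449941}{30270} = - \frac{48313784681}{2866750620}$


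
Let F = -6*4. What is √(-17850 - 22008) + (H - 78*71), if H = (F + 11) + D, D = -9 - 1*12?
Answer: -5572 + I*√39858 ≈ -5572.0 + 199.64*I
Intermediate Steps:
F = -24
D = -21 (D = -9 - 12 = -21)
H = -34 (H = (-24 + 11) - 21 = -13 - 21 = -34)
√(-17850 - 22008) + (H - 78*71) = √(-17850 - 22008) + (-34 - 78*71) = √(-39858) + (-34 - 5538) = I*√39858 - 5572 = -5572 + I*√39858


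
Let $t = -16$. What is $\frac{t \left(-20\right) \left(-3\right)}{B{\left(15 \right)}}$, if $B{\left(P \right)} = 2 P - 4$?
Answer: $- \frac{480}{13} \approx -36.923$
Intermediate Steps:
$B{\left(P \right)} = -4 + 2 P$
$\frac{t \left(-20\right) \left(-3\right)}{B{\left(15 \right)}} = \frac{\left(-16\right) \left(-20\right) \left(-3\right)}{-4 + 2 \cdot 15} = \frac{320 \left(-3\right)}{-4 + 30} = - \frac{960}{26} = \left(-960\right) \frac{1}{26} = - \frac{480}{13}$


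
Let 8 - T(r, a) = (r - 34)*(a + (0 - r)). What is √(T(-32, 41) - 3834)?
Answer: 4*√62 ≈ 31.496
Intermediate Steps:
T(r, a) = 8 - (-34 + r)*(a - r) (T(r, a) = 8 - (r - 34)*(a + (0 - r)) = 8 - (-34 + r)*(a - r))
√(T(-32, 41) - 3834) = √((8 + (-32)² - 34*(-32) + 34*41 - 1*41*(-32)) - 3834) = √((8 + 1024 + 1088 + 1394 + 1312) - 3834) = √(4826 - 3834) = √992 = 4*√62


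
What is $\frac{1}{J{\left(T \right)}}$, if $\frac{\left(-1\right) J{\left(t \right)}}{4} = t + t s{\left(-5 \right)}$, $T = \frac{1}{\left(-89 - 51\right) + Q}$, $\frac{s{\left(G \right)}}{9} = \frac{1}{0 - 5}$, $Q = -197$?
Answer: $- \frac{1685}{16} \approx -105.31$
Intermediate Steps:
$s{\left(G \right)} = - \frac{9}{5}$ ($s{\left(G \right)} = \frac{9}{0 - 5} = \frac{9}{-5} = 9 \left(- \frac{1}{5}\right) = - \frac{9}{5}$)
$T = - \frac{1}{337}$ ($T = \frac{1}{\left(-89 - 51\right) - 197} = \frac{1}{-140 - 197} = \frac{1}{-337} = - \frac{1}{337} \approx -0.0029674$)
$J{\left(t \right)} = \frac{16 t}{5}$ ($J{\left(t \right)} = - 4 \left(t + t \left(- \frac{9}{5}\right)\right) = - 4 \left(t - \frac{9 t}{5}\right) = - 4 \left(- \frac{4 t}{5}\right) = \frac{16 t}{5}$)
$\frac{1}{J{\left(T \right)}} = \frac{1}{\frac{16}{5} \left(- \frac{1}{337}\right)} = \frac{1}{- \frac{16}{1685}} = - \frac{1685}{16}$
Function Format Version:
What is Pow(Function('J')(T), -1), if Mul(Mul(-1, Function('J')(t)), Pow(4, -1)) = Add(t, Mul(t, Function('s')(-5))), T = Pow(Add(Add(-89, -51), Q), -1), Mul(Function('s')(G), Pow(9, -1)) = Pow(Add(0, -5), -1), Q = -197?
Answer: Rational(-1685, 16) ≈ -105.31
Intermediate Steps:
Function('s')(G) = Rational(-9, 5) (Function('s')(G) = Mul(9, Pow(Add(0, -5), -1)) = Mul(9, Pow(-5, -1)) = Mul(9, Rational(-1, 5)) = Rational(-9, 5))
T = Rational(-1, 337) (T = Pow(Add(Add(-89, -51), -197), -1) = Pow(Add(-140, -197), -1) = Pow(-337, -1) = Rational(-1, 337) ≈ -0.0029674)
Function('J')(t) = Mul(Rational(16, 5), t) (Function('J')(t) = Mul(-4, Add(t, Mul(t, Rational(-9, 5)))) = Mul(-4, Add(t, Mul(Rational(-9, 5), t))) = Mul(-4, Mul(Rational(-4, 5), t)) = Mul(Rational(16, 5), t))
Pow(Function('J')(T), -1) = Pow(Mul(Rational(16, 5), Rational(-1, 337)), -1) = Pow(Rational(-16, 1685), -1) = Rational(-1685, 16)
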